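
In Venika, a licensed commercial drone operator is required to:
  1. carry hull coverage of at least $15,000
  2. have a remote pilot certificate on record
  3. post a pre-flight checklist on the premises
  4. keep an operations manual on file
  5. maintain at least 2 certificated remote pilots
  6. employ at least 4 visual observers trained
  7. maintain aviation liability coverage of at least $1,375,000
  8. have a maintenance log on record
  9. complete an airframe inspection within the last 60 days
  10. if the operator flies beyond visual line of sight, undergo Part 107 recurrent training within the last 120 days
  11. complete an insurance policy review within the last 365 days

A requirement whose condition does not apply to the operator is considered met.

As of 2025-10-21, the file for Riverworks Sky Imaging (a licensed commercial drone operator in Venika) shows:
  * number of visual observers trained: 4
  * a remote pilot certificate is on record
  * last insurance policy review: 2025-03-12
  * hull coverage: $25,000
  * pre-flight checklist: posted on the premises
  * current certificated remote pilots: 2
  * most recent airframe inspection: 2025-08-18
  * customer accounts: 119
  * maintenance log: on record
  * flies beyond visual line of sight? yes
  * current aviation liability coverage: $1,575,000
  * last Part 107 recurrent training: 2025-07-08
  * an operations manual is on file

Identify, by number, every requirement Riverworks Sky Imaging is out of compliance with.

1. hull coverage $25,000 ≥ $15,000 → met
2. remote pilot certificate present → met
3. pre-flight checklist present → met
4. operations manual present → met
5. certificated remote pilots 2 ≥ 2 → met
6. visual observers trained 4 ≥ 4 → met
7. aviation liability coverage $1,575,000 ≥ $1,375,000 → met
8. maintenance log present → met
9. airframe inspection 64 days ago vs limit 60 → not met
10. condition 'flies beyond visual line of sight' holds; Part 107 recurrent training 105 days ago vs limit 120 → met
11. insurance policy review 223 days ago vs limit 365 → met
Not met: 9

9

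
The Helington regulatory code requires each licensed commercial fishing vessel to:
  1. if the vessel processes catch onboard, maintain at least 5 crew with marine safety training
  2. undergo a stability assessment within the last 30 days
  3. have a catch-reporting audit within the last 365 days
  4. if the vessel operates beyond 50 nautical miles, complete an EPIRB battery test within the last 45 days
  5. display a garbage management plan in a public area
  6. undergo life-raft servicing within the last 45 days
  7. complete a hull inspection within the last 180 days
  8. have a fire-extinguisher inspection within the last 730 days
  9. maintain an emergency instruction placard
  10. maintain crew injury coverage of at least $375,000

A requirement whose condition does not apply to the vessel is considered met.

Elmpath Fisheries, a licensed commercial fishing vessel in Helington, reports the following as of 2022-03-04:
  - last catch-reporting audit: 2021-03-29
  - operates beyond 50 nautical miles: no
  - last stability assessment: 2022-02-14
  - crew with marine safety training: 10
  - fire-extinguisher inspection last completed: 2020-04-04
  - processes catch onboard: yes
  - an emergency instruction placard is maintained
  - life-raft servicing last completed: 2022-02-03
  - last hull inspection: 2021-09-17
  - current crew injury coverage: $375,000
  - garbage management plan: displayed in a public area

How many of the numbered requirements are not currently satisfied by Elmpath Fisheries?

1. condition 'processes catch onboard' holds; crew with marine safety training 10 ≥ 5 → met
2. stability assessment 18 days ago vs limit 30 → met
3. catch-reporting audit 340 days ago vs limit 365 → met
4. condition 'operates beyond 50 nautical miles' does not hold → requirement n/a → met
5. garbage management plan present → met
6. life-raft servicing 29 days ago vs limit 45 → met
7. hull inspection 168 days ago vs limit 180 → met
8. fire-extinguisher inspection 699 days ago vs limit 730 → met
9. emergency instruction placard present → met
10. crew injury coverage $375,000 ≥ $375,000 → met
Not met: 0 of 10

0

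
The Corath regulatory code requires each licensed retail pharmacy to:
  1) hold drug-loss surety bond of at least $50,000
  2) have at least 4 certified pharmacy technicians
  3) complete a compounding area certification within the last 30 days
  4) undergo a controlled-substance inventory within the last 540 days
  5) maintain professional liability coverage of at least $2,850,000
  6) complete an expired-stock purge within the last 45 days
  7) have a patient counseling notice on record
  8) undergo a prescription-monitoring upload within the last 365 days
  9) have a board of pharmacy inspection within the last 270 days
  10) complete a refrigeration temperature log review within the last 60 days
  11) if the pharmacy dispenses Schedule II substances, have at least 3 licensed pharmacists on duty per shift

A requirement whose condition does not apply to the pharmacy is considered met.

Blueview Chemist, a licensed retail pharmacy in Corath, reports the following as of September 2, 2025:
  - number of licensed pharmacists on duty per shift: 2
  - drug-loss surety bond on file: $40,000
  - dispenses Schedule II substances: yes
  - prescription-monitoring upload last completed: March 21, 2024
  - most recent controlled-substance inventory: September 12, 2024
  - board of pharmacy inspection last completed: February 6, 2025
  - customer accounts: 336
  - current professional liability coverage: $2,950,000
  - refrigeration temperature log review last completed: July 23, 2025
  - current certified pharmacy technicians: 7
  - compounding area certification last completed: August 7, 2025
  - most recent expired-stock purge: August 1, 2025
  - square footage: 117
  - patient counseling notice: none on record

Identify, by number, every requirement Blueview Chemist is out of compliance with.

1. drug-loss surety bond $40,000 < $50,000 → not met
2. certified pharmacy technicians 7 ≥ 4 → met
3. compounding area certification 26 days ago vs limit 30 → met
4. controlled-substance inventory 355 days ago vs limit 540 → met
5. professional liability coverage $2,950,000 ≥ $2,850,000 → met
6. expired-stock purge 32 days ago vs limit 45 → met
7. patient counseling notice absent → not met
8. prescription-monitoring upload 530 days ago vs limit 365 → not met
9. board of pharmacy inspection 208 days ago vs limit 270 → met
10. refrigeration temperature log review 41 days ago vs limit 60 → met
11. condition 'dispenses Schedule II substances' holds; licensed pharmacists on duty per shift 2 < 3 → not met
Not met: 1, 7, 8, 11

1, 7, 8, 11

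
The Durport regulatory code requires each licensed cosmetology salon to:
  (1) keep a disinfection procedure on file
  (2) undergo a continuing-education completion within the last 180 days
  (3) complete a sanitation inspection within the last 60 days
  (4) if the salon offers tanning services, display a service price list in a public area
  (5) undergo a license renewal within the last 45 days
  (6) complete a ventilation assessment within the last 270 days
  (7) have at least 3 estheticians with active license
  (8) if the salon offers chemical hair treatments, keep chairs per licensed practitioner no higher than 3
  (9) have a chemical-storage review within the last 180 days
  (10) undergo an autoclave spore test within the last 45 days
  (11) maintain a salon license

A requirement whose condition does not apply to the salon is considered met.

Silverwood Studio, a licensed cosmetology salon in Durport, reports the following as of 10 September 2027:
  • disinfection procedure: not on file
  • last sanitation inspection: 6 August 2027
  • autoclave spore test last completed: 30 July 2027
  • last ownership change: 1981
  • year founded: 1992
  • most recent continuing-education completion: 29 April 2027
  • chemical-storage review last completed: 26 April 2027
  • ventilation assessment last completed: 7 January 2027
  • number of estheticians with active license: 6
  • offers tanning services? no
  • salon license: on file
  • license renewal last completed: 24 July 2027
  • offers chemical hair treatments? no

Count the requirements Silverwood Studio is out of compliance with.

1. disinfection procedure absent → not met
2. continuing-education completion 134 days ago vs limit 180 → met
3. sanitation inspection 35 days ago vs limit 60 → met
4. condition 'offers tanning services' does not hold → requirement n/a → met
5. license renewal 48 days ago vs limit 45 → not met
6. ventilation assessment 246 days ago vs limit 270 → met
7. estheticians with active license 6 ≥ 3 → met
8. condition 'offers chemical hair treatments' does not hold → requirement n/a → met
9. chemical-storage review 137 days ago vs limit 180 → met
10. autoclave spore test 42 days ago vs limit 45 → met
11. salon license present → met
Not met: 2 of 11

2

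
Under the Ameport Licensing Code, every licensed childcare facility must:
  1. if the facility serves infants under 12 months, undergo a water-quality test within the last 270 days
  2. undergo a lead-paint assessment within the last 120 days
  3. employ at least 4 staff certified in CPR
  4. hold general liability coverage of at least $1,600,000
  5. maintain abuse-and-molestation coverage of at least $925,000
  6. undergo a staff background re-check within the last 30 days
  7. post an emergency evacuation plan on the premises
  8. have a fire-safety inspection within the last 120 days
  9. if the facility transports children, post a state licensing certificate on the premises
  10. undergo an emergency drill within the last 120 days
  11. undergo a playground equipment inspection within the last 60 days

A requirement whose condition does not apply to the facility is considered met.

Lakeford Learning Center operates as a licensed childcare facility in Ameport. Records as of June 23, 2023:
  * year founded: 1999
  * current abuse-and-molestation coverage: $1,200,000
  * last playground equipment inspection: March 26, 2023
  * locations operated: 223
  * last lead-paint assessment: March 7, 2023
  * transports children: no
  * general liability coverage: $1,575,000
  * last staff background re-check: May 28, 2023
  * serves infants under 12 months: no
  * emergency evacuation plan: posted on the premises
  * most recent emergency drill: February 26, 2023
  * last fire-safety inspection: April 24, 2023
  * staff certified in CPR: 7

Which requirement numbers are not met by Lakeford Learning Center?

1. condition 'serves infants under 12 months' does not hold → requirement n/a → met
2. lead-paint assessment 108 days ago vs limit 120 → met
3. staff certified in CPR 7 ≥ 4 → met
4. general liability coverage $1,575,000 < $1,600,000 → not met
5. abuse-and-molestation coverage $1,200,000 ≥ $925,000 → met
6. staff background re-check 26 days ago vs limit 30 → met
7. emergency evacuation plan present → met
8. fire-safety inspection 60 days ago vs limit 120 → met
9. condition 'transports children' does not hold → requirement n/a → met
10. emergency drill 117 days ago vs limit 120 → met
11. playground equipment inspection 89 days ago vs limit 60 → not met
Not met: 4, 11

4, 11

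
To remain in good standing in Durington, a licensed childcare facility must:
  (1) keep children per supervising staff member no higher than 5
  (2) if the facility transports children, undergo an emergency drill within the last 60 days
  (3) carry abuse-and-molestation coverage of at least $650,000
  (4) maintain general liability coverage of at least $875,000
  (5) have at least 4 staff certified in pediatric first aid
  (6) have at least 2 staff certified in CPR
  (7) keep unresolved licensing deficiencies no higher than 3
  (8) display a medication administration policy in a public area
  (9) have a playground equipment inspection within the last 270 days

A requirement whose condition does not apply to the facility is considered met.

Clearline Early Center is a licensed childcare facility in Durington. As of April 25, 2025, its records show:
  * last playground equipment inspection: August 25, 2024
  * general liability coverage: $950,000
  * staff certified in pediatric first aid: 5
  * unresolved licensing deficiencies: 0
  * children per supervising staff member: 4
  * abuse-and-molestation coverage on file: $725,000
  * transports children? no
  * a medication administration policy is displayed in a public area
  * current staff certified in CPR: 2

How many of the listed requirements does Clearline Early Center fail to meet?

1. children per supervising staff member 4 ≤ 5 → met
2. condition 'transports children' does not hold → requirement n/a → met
3. abuse-and-molestation coverage $725,000 ≥ $650,000 → met
4. general liability coverage $950,000 ≥ $875,000 → met
5. staff certified in pediatric first aid 5 ≥ 4 → met
6. staff certified in CPR 2 ≥ 2 → met
7. unresolved licensing deficiencies 0 ≤ 3 → met
8. medication administration policy present → met
9. playground equipment inspection 243 days ago vs limit 270 → met
Not met: 0 of 9

0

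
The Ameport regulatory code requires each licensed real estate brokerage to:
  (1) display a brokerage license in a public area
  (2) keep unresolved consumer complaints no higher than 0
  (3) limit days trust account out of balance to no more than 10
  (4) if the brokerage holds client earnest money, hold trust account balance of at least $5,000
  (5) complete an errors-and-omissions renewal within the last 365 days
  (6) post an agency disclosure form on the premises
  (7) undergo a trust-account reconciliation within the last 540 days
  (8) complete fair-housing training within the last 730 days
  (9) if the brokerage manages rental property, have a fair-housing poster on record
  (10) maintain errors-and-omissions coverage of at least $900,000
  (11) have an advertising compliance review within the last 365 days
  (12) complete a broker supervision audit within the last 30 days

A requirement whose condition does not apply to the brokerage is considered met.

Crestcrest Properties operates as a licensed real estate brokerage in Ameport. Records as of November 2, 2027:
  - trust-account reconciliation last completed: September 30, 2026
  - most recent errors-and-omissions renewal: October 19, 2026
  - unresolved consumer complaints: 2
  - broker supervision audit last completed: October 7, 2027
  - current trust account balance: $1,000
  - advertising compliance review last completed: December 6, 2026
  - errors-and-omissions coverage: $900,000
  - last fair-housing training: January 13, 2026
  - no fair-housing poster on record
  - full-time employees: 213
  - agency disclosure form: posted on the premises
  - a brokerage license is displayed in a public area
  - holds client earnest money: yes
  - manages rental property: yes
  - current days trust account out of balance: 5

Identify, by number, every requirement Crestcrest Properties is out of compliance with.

1. brokerage license present → met
2. unresolved consumer complaints 2 > 0 → not met
3. days trust account out of balance 5 ≤ 10 → met
4. condition 'holds client earnest money' holds; trust account balance $1,000 < $5,000 → not met
5. errors-and-omissions renewal 379 days ago vs limit 365 → not met
6. agency disclosure form present → met
7. trust-account reconciliation 398 days ago vs limit 540 → met
8. fair-housing training 658 days ago vs limit 730 → met
9. condition 'manages rental property' holds; fair-housing poster absent → not met
10. errors-and-omissions coverage $900,000 ≥ $900,000 → met
11. advertising compliance review 331 days ago vs limit 365 → met
12. broker supervision audit 26 days ago vs limit 30 → met
Not met: 2, 4, 5, 9

2, 4, 5, 9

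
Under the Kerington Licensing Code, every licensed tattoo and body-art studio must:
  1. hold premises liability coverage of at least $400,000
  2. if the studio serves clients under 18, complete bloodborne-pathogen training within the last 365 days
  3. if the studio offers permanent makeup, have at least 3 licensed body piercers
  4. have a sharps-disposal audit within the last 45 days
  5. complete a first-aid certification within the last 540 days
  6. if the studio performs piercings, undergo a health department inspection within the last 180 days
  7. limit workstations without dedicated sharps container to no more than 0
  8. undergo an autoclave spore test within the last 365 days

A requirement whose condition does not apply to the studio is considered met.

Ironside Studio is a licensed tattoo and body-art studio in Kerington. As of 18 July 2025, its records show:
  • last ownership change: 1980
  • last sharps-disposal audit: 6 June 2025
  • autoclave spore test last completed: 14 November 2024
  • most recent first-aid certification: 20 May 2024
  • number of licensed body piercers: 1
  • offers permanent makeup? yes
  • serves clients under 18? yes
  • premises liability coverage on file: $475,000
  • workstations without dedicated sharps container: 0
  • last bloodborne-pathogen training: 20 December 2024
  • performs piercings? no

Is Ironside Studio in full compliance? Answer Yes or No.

1. premises liability coverage $475,000 ≥ $400,000 → met
2. condition 'serves clients under 18' holds; bloodborne-pathogen training 210 days ago vs limit 365 → met
3. condition 'offers permanent makeup' holds; licensed body piercers 1 < 3 → not met
4. sharps-disposal audit 42 days ago vs limit 45 → met
5. first-aid certification 424 days ago vs limit 540 → met
6. condition 'performs piercings' does not hold → requirement n/a → met
7. workstations without dedicated sharps container 0 ≤ 0 → met
8. autoclave spore test 246 days ago vs limit 365 → met
Not met: 3

No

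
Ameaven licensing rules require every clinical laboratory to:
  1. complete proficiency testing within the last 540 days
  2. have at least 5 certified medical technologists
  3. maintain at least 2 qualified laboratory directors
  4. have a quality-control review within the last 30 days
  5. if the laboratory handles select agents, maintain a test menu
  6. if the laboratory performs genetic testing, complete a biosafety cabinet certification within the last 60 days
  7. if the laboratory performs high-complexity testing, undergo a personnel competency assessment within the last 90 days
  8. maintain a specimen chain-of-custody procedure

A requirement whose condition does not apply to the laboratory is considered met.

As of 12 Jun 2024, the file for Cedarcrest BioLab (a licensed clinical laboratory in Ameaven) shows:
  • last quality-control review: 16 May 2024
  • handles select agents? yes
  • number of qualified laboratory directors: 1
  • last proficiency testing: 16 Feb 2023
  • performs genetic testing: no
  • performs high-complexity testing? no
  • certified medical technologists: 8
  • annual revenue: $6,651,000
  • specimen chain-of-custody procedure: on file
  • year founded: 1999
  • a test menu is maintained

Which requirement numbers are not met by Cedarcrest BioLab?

1. proficiency testing 482 days ago vs limit 540 → met
2. certified medical technologists 8 ≥ 5 → met
3. qualified laboratory directors 1 < 2 → not met
4. quality-control review 27 days ago vs limit 30 → met
5. condition 'handles select agents' holds; test menu present → met
6. condition 'performs genetic testing' does not hold → requirement n/a → met
7. condition 'performs high-complexity testing' does not hold → requirement n/a → met
8. specimen chain-of-custody procedure present → met
Not met: 3

3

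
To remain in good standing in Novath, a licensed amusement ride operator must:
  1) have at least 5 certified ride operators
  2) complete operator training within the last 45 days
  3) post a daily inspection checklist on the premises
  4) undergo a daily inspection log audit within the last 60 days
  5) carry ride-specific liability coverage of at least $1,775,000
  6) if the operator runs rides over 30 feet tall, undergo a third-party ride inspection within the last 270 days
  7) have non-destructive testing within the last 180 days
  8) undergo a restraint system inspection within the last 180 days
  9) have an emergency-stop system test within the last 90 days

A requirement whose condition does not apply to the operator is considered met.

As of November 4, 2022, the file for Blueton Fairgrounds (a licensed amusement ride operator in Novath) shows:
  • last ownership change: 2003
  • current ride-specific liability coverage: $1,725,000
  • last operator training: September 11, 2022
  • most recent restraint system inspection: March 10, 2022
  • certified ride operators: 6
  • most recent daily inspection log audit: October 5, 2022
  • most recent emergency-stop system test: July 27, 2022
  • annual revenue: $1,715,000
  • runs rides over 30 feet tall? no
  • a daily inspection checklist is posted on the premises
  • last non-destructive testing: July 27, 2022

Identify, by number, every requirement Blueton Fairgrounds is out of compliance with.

2, 5, 8, 9

1. certified ride operators 6 ≥ 5 → met
2. operator training 54 days ago vs limit 45 → not met
3. daily inspection checklist present → met
4. daily inspection log audit 30 days ago vs limit 60 → met
5. ride-specific liability coverage $1,725,000 < $1,775,000 → not met
6. condition 'runs rides over 30 feet tall' does not hold → requirement n/a → met
7. non-destructive testing 100 days ago vs limit 180 → met
8. restraint system inspection 239 days ago vs limit 180 → not met
9. emergency-stop system test 100 days ago vs limit 90 → not met
Not met: 2, 5, 8, 9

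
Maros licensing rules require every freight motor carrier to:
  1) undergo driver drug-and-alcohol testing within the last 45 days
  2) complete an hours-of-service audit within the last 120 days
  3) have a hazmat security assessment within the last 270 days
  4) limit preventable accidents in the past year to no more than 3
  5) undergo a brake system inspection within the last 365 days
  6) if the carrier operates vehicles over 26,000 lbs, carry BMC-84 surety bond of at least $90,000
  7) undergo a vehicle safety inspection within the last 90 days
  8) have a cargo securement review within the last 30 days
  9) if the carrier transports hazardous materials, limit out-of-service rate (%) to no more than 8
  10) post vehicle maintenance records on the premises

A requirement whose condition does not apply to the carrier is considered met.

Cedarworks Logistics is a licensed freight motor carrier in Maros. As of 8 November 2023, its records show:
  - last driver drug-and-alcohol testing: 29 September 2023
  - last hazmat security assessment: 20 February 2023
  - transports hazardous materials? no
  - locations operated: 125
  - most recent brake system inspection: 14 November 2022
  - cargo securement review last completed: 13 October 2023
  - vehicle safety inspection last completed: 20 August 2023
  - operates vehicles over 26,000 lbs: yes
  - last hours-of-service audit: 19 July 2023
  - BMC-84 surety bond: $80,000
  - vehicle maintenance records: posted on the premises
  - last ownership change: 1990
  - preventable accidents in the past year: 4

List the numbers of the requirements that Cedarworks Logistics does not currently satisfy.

1. driver drug-and-alcohol testing 40 days ago vs limit 45 → met
2. hours-of-service audit 112 days ago vs limit 120 → met
3. hazmat security assessment 261 days ago vs limit 270 → met
4. preventable accidents in the past year 4 > 3 → not met
5. brake system inspection 359 days ago vs limit 365 → met
6. condition 'operates vehicles over 26,000 lbs' holds; BMC-84 surety bond $80,000 < $90,000 → not met
7. vehicle safety inspection 80 days ago vs limit 90 → met
8. cargo securement review 26 days ago vs limit 30 → met
9. condition 'transports hazardous materials' does not hold → requirement n/a → met
10. vehicle maintenance records present → met
Not met: 4, 6

4, 6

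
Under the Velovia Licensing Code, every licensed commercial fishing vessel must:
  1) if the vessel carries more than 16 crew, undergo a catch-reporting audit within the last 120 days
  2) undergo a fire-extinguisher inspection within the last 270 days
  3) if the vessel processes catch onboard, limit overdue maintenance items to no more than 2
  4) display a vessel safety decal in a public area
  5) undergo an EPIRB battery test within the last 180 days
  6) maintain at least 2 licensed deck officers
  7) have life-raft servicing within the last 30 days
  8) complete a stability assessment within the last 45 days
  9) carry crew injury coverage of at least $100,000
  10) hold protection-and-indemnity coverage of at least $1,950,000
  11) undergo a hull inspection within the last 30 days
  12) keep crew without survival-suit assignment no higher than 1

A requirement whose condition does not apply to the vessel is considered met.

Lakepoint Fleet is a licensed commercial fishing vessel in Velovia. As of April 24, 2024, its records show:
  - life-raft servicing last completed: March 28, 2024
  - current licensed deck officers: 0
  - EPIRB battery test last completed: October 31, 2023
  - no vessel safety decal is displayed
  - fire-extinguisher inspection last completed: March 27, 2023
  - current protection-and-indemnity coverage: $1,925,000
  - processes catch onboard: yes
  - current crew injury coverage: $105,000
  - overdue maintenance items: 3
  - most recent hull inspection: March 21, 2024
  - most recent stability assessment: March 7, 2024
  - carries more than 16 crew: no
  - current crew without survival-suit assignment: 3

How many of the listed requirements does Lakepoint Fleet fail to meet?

8

1. condition 'carries more than 16 crew' does not hold → requirement n/a → met
2. fire-extinguisher inspection 394 days ago vs limit 270 → not met
3. condition 'processes catch onboard' holds; overdue maintenance items 3 > 2 → not met
4. vessel safety decal absent → not met
5. EPIRB battery test 176 days ago vs limit 180 → met
6. licensed deck officers 0 < 2 → not met
7. life-raft servicing 27 days ago vs limit 30 → met
8. stability assessment 48 days ago vs limit 45 → not met
9. crew injury coverage $105,000 ≥ $100,000 → met
10. protection-and-indemnity coverage $1,925,000 < $1,950,000 → not met
11. hull inspection 34 days ago vs limit 30 → not met
12. crew without survival-suit assignment 3 > 1 → not met
Not met: 8 of 12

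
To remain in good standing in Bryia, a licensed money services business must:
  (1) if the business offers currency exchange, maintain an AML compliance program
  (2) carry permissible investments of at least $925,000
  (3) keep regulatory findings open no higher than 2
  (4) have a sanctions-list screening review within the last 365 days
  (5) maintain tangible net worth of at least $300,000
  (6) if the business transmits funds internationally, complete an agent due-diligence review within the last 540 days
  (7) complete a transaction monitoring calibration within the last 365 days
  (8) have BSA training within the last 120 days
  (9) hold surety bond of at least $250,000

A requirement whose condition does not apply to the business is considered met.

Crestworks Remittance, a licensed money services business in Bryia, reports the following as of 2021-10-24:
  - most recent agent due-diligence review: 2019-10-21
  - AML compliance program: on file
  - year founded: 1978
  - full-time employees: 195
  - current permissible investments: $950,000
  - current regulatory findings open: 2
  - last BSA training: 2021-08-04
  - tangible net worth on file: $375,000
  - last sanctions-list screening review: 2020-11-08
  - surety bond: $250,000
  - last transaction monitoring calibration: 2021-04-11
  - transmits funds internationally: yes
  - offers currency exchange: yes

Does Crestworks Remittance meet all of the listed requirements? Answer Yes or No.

1. condition 'offers currency exchange' holds; AML compliance program present → met
2. permissible investments $950,000 ≥ $925,000 → met
3. regulatory findings open 2 ≤ 2 → met
4. sanctions-list screening review 350 days ago vs limit 365 → met
5. tangible net worth $375,000 ≥ $300,000 → met
6. condition 'transmits funds internationally' holds; agent due-diligence review 734 days ago vs limit 540 → not met
7. transaction monitoring calibration 196 days ago vs limit 365 → met
8. BSA training 81 days ago vs limit 120 → met
9. surety bond $250,000 ≥ $250,000 → met
Not met: 6

No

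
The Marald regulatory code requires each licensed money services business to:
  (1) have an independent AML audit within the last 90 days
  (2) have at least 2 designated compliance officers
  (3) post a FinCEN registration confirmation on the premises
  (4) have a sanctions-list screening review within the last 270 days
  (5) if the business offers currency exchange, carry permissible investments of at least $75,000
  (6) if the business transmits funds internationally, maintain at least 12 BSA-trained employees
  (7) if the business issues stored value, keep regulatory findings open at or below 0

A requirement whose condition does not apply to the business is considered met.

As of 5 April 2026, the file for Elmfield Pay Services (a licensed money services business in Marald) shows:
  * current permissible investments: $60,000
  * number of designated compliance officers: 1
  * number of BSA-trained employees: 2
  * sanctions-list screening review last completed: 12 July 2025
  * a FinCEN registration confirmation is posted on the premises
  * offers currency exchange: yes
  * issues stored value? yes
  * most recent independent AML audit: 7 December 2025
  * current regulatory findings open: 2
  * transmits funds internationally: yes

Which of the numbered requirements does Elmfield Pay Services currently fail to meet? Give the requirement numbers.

1, 2, 5, 6, 7

1. independent AML audit 119 days ago vs limit 90 → not met
2. designated compliance officers 1 < 2 → not met
3. FinCEN registration confirmation present → met
4. sanctions-list screening review 267 days ago vs limit 270 → met
5. condition 'offers currency exchange' holds; permissible investments $60,000 < $75,000 → not met
6. condition 'transmits funds internationally' holds; BSA-trained employees 2 < 12 → not met
7. condition 'issues stored value' holds; regulatory findings open 2 > 0 → not met
Not met: 1, 2, 5, 6, 7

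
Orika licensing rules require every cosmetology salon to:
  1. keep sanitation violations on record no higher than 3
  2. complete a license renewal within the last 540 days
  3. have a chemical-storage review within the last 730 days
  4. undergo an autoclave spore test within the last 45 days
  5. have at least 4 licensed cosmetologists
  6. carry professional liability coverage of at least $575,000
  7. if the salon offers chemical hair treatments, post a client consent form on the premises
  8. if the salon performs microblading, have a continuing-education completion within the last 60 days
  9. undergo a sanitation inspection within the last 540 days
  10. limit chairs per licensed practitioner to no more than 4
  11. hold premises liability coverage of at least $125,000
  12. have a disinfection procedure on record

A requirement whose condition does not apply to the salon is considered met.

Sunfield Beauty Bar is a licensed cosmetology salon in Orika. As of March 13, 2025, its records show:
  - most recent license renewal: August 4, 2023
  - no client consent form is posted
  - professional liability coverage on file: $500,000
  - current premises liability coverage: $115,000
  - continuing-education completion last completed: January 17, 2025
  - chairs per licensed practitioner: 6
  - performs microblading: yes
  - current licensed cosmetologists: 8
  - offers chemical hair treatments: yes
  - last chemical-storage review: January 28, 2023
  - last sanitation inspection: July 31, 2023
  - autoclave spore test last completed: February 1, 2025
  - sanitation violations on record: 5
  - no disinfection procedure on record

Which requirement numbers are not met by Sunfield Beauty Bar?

1, 2, 3, 6, 7, 9, 10, 11, 12

1. sanitation violations on record 5 > 3 → not met
2. license renewal 587 days ago vs limit 540 → not met
3. chemical-storage review 775 days ago vs limit 730 → not met
4. autoclave spore test 40 days ago vs limit 45 → met
5. licensed cosmetologists 8 ≥ 4 → met
6. professional liability coverage $500,000 < $575,000 → not met
7. condition 'offers chemical hair treatments' holds; client consent form absent → not met
8. condition 'performs microblading' holds; continuing-education completion 55 days ago vs limit 60 → met
9. sanitation inspection 591 days ago vs limit 540 → not met
10. chairs per licensed practitioner 6 > 4 → not met
11. premises liability coverage $115,000 < $125,000 → not met
12. disinfection procedure absent → not met
Not met: 1, 2, 3, 6, 7, 9, 10, 11, 12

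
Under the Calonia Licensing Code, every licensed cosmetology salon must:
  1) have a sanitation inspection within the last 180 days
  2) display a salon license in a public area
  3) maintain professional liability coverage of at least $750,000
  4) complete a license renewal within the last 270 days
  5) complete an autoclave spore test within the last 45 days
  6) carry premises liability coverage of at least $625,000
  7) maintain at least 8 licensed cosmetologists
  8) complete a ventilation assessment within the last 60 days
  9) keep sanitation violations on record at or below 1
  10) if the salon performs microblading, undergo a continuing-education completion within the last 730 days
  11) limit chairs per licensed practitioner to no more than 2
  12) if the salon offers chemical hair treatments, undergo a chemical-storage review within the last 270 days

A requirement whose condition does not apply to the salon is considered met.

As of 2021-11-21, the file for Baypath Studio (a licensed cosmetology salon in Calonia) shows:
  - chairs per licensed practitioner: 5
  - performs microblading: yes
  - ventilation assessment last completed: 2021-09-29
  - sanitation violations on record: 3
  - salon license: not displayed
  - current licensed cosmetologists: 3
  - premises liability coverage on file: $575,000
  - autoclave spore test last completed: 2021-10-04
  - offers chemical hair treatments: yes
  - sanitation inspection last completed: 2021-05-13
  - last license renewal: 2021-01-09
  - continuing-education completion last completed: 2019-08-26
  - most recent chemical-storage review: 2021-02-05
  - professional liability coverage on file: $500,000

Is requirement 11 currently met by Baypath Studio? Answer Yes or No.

11. chairs per licensed practitioner 5 > 2 → not met

No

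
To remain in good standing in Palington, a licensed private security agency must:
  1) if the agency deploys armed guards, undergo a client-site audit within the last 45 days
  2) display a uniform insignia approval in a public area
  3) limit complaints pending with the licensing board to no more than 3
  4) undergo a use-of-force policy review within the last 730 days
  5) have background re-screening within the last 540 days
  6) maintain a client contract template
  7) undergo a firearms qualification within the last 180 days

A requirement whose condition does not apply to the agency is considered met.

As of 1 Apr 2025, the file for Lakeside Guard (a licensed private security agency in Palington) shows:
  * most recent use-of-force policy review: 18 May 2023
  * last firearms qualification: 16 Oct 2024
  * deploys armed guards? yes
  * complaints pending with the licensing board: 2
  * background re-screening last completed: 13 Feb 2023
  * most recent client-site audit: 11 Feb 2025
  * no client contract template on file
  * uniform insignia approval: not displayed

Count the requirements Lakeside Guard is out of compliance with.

4

1. condition 'deploys armed guards' holds; client-site audit 49 days ago vs limit 45 → not met
2. uniform insignia approval absent → not met
3. complaints pending with the licensing board 2 ≤ 3 → met
4. use-of-force policy review 684 days ago vs limit 730 → met
5. background re-screening 778 days ago vs limit 540 → not met
6. client contract template absent → not met
7. firearms qualification 167 days ago vs limit 180 → met
Not met: 4 of 7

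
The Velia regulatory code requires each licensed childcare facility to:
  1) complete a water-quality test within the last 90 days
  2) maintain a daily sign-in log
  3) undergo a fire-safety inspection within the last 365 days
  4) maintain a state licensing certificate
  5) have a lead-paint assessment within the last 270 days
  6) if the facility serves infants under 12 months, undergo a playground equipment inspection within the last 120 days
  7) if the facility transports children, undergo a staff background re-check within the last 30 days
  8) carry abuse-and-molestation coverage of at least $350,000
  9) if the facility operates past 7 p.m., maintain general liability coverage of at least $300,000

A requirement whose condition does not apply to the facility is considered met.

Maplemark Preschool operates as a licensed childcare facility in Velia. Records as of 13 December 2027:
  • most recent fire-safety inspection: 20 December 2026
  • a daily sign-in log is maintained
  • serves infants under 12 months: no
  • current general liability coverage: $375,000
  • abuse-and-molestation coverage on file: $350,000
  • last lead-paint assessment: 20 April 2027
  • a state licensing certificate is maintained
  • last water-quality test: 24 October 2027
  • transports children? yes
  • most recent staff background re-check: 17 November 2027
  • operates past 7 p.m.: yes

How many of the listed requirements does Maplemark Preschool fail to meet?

1. water-quality test 50 days ago vs limit 90 → met
2. daily sign-in log present → met
3. fire-safety inspection 358 days ago vs limit 365 → met
4. state licensing certificate present → met
5. lead-paint assessment 237 days ago vs limit 270 → met
6. condition 'serves infants under 12 months' does not hold → requirement n/a → met
7. condition 'transports children' holds; staff background re-check 26 days ago vs limit 30 → met
8. abuse-and-molestation coverage $350,000 ≥ $350,000 → met
9. condition 'operates past 7 p.m.' holds; general liability coverage $375,000 ≥ $300,000 → met
Not met: 0 of 9

0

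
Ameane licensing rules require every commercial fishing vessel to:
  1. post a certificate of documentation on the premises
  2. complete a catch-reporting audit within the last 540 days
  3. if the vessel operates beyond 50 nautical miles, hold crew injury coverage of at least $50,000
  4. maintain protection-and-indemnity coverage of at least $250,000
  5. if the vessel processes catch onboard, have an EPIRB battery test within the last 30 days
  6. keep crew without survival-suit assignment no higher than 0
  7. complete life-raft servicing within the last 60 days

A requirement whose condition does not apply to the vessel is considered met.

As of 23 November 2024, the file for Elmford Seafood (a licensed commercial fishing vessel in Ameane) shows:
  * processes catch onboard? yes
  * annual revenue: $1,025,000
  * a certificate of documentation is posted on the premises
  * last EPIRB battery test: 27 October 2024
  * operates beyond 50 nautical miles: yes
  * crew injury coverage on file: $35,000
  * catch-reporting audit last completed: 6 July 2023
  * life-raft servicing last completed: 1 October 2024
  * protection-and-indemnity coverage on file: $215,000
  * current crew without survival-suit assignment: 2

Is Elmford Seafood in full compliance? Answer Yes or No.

No

1. certificate of documentation present → met
2. catch-reporting audit 506 days ago vs limit 540 → met
3. condition 'operates beyond 50 nautical miles' holds; crew injury coverage $35,000 < $50,000 → not met
4. protection-and-indemnity coverage $215,000 < $250,000 → not met
5. condition 'processes catch onboard' holds; EPIRB battery test 27 days ago vs limit 30 → met
6. crew without survival-suit assignment 2 > 0 → not met
7. life-raft servicing 53 days ago vs limit 60 → met
Not met: 3, 4, 6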